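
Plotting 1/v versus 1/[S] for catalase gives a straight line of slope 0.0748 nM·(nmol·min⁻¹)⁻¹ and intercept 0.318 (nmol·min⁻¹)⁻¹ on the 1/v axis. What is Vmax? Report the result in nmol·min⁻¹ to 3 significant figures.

3.14 nmol·min⁻¹

The y-intercept of a Lineweaver–Burk plot equals 1/Vmax, so Vmax = 1/0.318 = 3.14 nmol·min⁻¹.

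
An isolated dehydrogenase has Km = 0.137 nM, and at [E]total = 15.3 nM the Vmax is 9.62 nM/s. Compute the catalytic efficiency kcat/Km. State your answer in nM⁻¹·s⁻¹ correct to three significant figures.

kcat = Vmax/[E]total = 9.62/15.3 = 0.629 s⁻¹.
kcat/Km = 0.629/0.137 = 4.59 nM⁻¹·s⁻¹.

4.59 nM⁻¹·s⁻¹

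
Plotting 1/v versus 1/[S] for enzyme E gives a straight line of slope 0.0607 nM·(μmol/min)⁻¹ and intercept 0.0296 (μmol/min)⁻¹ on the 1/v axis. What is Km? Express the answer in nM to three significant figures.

y-intercept = 1/Vmax ⇒ Vmax = 33.8 μmol/min; slope = Km/Vmax ⇒ Km = slope × Vmax.
Km = 0.0607 × 33.8 = 2.05 nM.

2.05 nM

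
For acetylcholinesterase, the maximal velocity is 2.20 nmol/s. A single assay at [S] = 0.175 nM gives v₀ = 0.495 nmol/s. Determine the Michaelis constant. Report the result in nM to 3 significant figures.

v/Vmax = 0.495/2.20 = 0.2250 = [S]/(Km+[S]).
So Km + [S] = [S]/0.2250 = 0.7778 nM, giving Km = 0.7778 − 0.175 = 0.603 nM.

0.603 nM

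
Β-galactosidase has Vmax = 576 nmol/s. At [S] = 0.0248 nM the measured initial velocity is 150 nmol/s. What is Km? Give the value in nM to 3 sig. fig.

0.0704 nM

From v = Vmax[S]/(Km+[S]), Km = [S](Vmax − v)/v.
Km = 0.0248 × (576 − 150) / 150 = 10.56/150 = 0.0704 nM.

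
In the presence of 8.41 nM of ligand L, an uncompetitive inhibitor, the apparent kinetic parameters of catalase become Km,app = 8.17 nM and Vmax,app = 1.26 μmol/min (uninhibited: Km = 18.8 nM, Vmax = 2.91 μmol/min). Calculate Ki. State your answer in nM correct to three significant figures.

Uncompetitive: Vmax,app = Vmax/α (and Km,app = Km/α) with α = 1 + [I]/Ki.
α = Vmax/Vmax,app = 2.91/1.26 = 2.310.
Since α = 1 + [I]/Ki, [I]/Ki = 2.310 − 1 = 1.310 and Ki = 8.41/1.310 = 6.42 nM.

6.42 nM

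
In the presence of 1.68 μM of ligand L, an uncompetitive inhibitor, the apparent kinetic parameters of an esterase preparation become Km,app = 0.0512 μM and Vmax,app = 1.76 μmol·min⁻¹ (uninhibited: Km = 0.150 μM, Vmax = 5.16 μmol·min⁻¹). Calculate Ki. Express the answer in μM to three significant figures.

0.870 μM

Uncompetitive: Vmax,app = Vmax/α (and Km,app = Km/α) with α = 1 + [I]/Ki.
α = Vmax/Vmax,app = 5.16/1.76 = 2.932.
Ki = [I]/(α − 1) = 1.68/1.932 = 0.870 μM.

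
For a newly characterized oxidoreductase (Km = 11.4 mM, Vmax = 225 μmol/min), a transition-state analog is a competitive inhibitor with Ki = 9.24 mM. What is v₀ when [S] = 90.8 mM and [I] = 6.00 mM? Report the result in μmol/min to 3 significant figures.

With α = 1 + [I]/Ki = 1 + 6.00/9.24 = 1.649, the competitive rate law is v = Vmax[S] / (αKm + [S]).
v = 225×90.8 / (1.649×11.4 + 90.8) = 20430/109.6 = 186 μmol/min.

186 μmol/min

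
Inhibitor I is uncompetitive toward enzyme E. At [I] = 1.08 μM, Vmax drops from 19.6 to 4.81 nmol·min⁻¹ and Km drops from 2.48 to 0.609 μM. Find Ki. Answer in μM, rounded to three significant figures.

0.351 μM

Uncompetitive: Vmax,app = Vmax/α (and Km,app = Km/α) with α = 1 + [I]/Ki.
α = Vmax/Vmax,app = 19.6/4.81 = 4.075.
Since α = 1 + [I]/Ki, [I]/Ki = 4.075 − 1 = 3.075 and Ki = 1.08/3.075 = 0.351 μM.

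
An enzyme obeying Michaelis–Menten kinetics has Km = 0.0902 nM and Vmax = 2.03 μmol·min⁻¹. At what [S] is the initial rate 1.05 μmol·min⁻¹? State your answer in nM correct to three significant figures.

0.0966 nM

The required fractional saturation is v/Vmax = 1.05/2.03 = 0.5172.
Then [S]/(Km+[S]) = 0.5172 ⇒ [S] = 0.0902 × 0.5172/(1 − 0.5172) = 0.0966 nM.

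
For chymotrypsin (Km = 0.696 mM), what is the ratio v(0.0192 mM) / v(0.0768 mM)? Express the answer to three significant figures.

0.270

Since Vmax cancels, v₂/v₁ = [S]₂(Km+[S]₁) / [S]₁(Km+[S]₂).
= 0.0192×(0.696+0.0768) / (0.0768×(0.696+0.0192)) = 0.01484/0.05493 = 0.270.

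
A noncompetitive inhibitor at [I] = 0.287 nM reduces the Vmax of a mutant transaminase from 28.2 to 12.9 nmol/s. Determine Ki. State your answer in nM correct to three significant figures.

Noncompetitive: Vmax,app = Vmax/α with α = 1 + [I]/Ki.
α = Vmax/Vmax,app = 28.2/12.9 = 2.186.
Since α = 1 + [I]/Ki, [I]/Ki = 2.186 − 1 = 1.186 and Ki = 0.287/1.186 = 0.242 nM.

0.242 nM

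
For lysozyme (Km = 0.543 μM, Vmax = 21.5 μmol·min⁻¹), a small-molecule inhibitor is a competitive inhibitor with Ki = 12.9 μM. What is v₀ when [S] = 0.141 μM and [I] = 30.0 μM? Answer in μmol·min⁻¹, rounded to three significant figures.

α = 1 + [I]/Ki = 1 + 30.0/12.9 = 3.326.
For a competitive inhibitor, Vmax is unchanged and the apparent Km becomes α·Km: Km,app = 1.81 μM, Vmax,app = 21.5 μmol·min⁻¹.
v = Vmax,app·[S]/(Km,app + [S]) = 21.5 × 0.141/(1.81 + 0.141) = 1.56 μmol·min⁻¹.

1.56 μmol·min⁻¹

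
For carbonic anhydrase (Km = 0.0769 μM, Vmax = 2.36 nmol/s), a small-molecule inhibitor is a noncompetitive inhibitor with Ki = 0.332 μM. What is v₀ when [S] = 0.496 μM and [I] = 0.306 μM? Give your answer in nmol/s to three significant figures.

1.06 nmol/s

With α = 1 + [I]/Ki = 1 + 0.306/0.332 = 1.922, the noncompetitive rate law is v = (Vmax/α)·[S] / (Km + [S]).
v = (2.36/1.922)×0.496 / (0.0769 + 0.496) = 0.6091/0.5729 = 1.06 nmol/s.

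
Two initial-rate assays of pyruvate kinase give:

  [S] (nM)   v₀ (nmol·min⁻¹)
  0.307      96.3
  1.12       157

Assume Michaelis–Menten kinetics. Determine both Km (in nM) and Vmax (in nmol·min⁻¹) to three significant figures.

From v = Vmax[S]/(Km+[S]), each point gives Vmax = v(Km+[S])/[S].
Equating: 96.3(Km+0.307)/0.307 = 157(Km+1.12)/1.12.
313.7·Km + 96.3 = 140.2·Km + 157, so (313.7 − 140.2)·Km = 157 − 96.3.
Km = 60.70/173.5 = 0.350 nM; then Vmax = 96.3(0.350+0.307)/0.307 = 206 nmol·min⁻¹.

Km = 0.350 nM; Vmax = 206 nmol·min⁻¹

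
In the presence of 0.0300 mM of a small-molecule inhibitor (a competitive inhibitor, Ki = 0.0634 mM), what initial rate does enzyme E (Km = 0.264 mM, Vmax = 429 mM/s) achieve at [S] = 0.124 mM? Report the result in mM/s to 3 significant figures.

104 mM/s

α = 1 + [I]/Ki = 1 + 0.0300/0.0634 = 1.473.
For a competitive inhibitor, Vmax is unchanged and the apparent Km becomes α·Km: Km,app = 0.389 mM, Vmax,app = 429 mM/s.
v = Vmax,app·[S]/(Km,app + [S]) = 429 × 0.124/(0.389 + 0.124) = 104 mM/s.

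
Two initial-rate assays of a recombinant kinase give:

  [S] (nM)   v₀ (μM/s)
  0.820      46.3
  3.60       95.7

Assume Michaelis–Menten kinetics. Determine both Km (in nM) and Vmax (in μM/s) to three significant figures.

In reciprocal form, 1/v = (Km/Vmax)·(1/[S]) + 1/Vmax. The two points give (1/[S], 1/v) = (1.220, 0.02160) and (0.2778, 0.01045).
Slope = (0.02160 − 0.01045)/(1.220 − 0.2778) = 0.01184; intercept = 0.02160 − 0.01184×1.220 = 0.007161.
Vmax = 1/intercept = 140 μM/s; Km = slope × Vmax = 0.01184 × 140 = 1.65 nM.

Km = 1.65 nM; Vmax = 140 μM/s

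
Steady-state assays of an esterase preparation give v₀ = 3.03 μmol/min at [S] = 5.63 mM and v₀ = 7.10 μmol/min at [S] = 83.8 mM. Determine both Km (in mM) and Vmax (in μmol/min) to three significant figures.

Km = 8.98 mM; Vmax = 7.86 μmol/min

From v = Vmax[S]/(Km+[S]), each point gives Vmax = v(Km+[S])/[S].
Equating: 3.03(Km+5.63)/5.63 = 7.10(Km+83.8)/83.8.
0.5382·Km + 3.03 = 0.08473·Km + 7.10, so (0.5382 − 0.08473)·Km = 7.10 − 3.03.
Km = 4.070/0.4535 = 8.98 mM; then Vmax = 3.03(8.98+5.63)/5.63 = 7.86 μmol/min.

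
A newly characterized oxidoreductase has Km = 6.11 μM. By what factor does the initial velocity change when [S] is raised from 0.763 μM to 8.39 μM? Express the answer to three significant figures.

5.21

Since Vmax cancels, v₂/v₁ = [S]₂(Km+[S]₁) / [S]₁(Km+[S]₂).
= 8.39×(6.11+0.763) / (0.763×(6.11+8.39)) = 57.66/11.06 = 5.21.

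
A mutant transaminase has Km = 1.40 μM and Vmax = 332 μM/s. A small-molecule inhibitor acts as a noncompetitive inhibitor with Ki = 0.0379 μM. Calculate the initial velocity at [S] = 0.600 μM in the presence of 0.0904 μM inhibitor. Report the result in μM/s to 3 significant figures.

α = 1 + [I]/Ki = 1 + 0.0904/0.0379 = 3.385.
For a noncompetitive inhibitor, Vmax is reduced to Vmax/α while Km is unchanged: Km,app = 1.40 μM, Vmax,app = 98.1 μM/s.
v = Vmax,app·[S]/(Km,app + [S]) = 98.1 × 0.600/(1.40 + 0.600) = 29.4 μM/s.

29.4 μM/s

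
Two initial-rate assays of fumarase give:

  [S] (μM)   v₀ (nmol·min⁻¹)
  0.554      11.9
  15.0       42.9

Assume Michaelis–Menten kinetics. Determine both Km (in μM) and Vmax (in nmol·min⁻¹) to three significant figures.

In reciprocal form, 1/v = (Km/Vmax)·(1/[S]) + 1/Vmax. The two points give (1/[S], 1/v) = (1.805, 0.08403) and (0.06667, 0.02331).
Slope = (0.08403 − 0.02331)/(1.805 − 0.06667) = 0.03493; intercept = 0.08403 − 0.03493×1.805 = 0.02098.
Vmax = 1/intercept = 47.7 nmol·min⁻¹; Km = slope × Vmax = 0.03493 × 47.7 = 1.66 μM.

Km = 1.66 μM; Vmax = 47.7 nmol·min⁻¹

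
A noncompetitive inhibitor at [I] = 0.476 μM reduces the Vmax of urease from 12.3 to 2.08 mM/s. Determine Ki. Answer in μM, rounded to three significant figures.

0.0969 μM

Noncompetitive: Vmax,app = Vmax/α with α = 1 + [I]/Ki.
α = Vmax/Vmax,app = 12.3/2.08 = 5.913.
Ki = [I]/(α − 1) = 0.476/4.913 = 0.0969 μM.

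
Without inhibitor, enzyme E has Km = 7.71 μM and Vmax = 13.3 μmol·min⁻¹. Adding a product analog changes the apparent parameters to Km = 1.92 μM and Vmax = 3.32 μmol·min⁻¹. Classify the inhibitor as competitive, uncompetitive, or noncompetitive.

Both Km and Vmax decrease by the same factor (~4.01-fold) — characteristic of uncompetitive inhibition.

uncompetitive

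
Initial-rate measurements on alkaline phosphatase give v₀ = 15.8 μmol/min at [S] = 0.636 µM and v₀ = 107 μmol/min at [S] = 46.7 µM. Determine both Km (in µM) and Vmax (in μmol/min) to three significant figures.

In reciprocal form, 1/v = (Km/Vmax)·(1/[S]) + 1/Vmax. The two points give (1/[S], 1/v) = (1.572, 0.06329) and (0.02141, 0.009346).
Slope = (0.06329 − 0.009346)/(1.572 − 0.02141) = 0.03478; intercept = 0.06329 − 0.03478×1.572 = 0.008601.
Vmax = 1/intercept = 116 μmol/min; Km = slope × Vmax = 0.03478 × 116 = 4.04 µM.

Km = 4.04 µM; Vmax = 116 μmol/min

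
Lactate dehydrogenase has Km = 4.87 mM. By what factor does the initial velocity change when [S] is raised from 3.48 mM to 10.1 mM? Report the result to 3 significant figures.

1.62

Since Vmax cancels, v₂/v₁ = [S]₂(Km+[S]₁) / [S]₁(Km+[S]₂).
= 10.1×(4.87+3.48) / (3.48×(4.87+10.1)) = 84.34/52.10 = 1.62.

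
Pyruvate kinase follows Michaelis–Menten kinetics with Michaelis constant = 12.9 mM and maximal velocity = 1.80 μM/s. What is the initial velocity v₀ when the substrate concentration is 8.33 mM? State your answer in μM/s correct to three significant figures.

0.706 μM/s

v = Vmax·[S]/(Km + [S]) = 1.80 × 8.33 / (12.9 + 8.33)
  = 14.99 / 21.23 = 0.706 μM/s.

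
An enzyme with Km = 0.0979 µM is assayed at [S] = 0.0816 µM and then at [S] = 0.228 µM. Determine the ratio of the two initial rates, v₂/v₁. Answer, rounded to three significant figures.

1.54

The fractional saturations are [S]/(Km+[S]) = 0.0816/0.1795 = 0.4546 and 0.228/0.3259 = 0.6996.
v₂/v₁ is just their ratio: 0.6996/0.4546 = 1.54.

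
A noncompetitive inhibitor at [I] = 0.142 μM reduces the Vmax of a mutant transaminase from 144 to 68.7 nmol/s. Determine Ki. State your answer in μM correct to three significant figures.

0.130 μM

Noncompetitive: Vmax,app = Vmax/α with α = 1 + [I]/Ki.
α = Vmax/Vmax,app = 144/68.7 = 2.096.
Ki = [I]/(α − 1) = 0.142/1.096 = 0.130 μM.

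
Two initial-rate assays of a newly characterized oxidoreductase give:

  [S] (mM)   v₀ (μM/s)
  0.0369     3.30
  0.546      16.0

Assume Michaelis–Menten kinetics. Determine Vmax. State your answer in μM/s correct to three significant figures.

22.2 μM/s

From v = Vmax[S]/(Km+[S]), each point gives Vmax = v(Km+[S])/[S].
Equating: 3.30(Km+0.0369)/0.0369 = 16.0(Km+0.546)/0.546.
89.43·Km + 3.30 = 29.30·Km + 16.0, so (89.43 − 29.30)·Km = 16.0 − 3.30.
Km = 12.70/60.13 = 0.211 mM; then Vmax = 3.30(0.211+0.0369)/0.0369 = 22.2 μM/s.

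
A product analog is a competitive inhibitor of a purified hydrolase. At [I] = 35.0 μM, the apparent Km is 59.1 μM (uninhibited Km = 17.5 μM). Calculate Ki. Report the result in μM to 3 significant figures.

14.7 μM

Competitive: Km,app = α·Km with α = 1 + [I]/Ki.
α = Km,app/Km = 59.1/17.5 = 3.377.
Ki = [I]/(α − 1) = 35.0/2.377 = 14.7 μM.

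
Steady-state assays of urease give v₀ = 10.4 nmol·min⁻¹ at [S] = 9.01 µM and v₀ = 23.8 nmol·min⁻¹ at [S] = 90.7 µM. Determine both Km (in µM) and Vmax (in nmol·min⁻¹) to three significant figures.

From v = Vmax[S]/(Km+[S]), each point gives Vmax = v(Km+[S])/[S].
Equating: 10.4(Km+9.01)/9.01 = 23.8(Km+90.7)/90.7.
1.154·Km + 10.4 = 0.2624·Km + 23.8, so (1.154 − 0.2624)·Km = 23.8 − 10.4.
Km = 13.40/0.8919 = 15.0 µM; then Vmax = 10.4(15.0+9.01)/9.01 = 27.7 nmol·min⁻¹.

Km = 15.0 µM; Vmax = 27.7 nmol·min⁻¹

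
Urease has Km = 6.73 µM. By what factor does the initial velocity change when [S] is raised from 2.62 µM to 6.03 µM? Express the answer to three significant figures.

The fractional saturations are [S]/(Km+[S]) = 2.62/9.350 = 0.2802 and 6.03/12.76 = 0.4726.
v₂/v₁ is just their ratio: 0.4726/0.2802 = 1.69.

1.69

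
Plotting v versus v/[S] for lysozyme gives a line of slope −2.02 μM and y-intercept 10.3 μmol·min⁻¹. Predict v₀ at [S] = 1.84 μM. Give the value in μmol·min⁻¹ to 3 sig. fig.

4.91 μmol·min⁻¹

In the Eadie–Hofstee form v = Vmax − Km·(v/[S]), the slope is −Km and the intercept is Vmax, so Km = 2.02 μM and Vmax = 10.3 μmol·min⁻¹.
v = 10.3 × 1.84/(2.02 + 1.84) = 4.91 μmol·min⁻¹.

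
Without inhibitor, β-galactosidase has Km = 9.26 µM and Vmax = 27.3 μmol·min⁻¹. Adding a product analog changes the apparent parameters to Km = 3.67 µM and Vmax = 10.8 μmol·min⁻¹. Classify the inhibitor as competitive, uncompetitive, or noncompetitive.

uncompetitive

Both Km and Vmax decrease by the same factor (~2.52-fold) — characteristic of uncompetitive inhibition.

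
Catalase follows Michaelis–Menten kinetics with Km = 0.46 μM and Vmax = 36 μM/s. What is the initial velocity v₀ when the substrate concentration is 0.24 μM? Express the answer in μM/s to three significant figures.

12.3 μM/s

v = Vmax·[S]/(Km + [S]) = 36 × 0.24 / (0.46 + 0.24)
  = 8.640 / 0.7000 = 12.3 μM/s.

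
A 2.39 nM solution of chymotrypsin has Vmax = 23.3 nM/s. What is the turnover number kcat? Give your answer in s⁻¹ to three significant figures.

kcat = Vmax/[E]total = 23.3 nM/s / 2.39 nM = 9.75 s⁻¹.

9.75 s⁻¹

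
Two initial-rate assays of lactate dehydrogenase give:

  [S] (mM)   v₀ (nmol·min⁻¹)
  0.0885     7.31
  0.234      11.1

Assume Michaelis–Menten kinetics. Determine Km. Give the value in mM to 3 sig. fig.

In reciprocal form, 1/v = (Km/Vmax)·(1/[S]) + 1/Vmax. The two points give (1/[S], 1/v) = (11.30, 0.1368) and (4.274, 0.09009).
Slope = (0.1368 − 0.09009)/(11.30 − 4.274) = 0.006648; intercept = 0.1368 − 0.006648×11.30 = 0.06168.
Vmax = 1/intercept = 16.2 nmol·min⁻¹; Km = slope × Vmax = 0.006648 × 16.2 = 0.108 mM.

0.108 mM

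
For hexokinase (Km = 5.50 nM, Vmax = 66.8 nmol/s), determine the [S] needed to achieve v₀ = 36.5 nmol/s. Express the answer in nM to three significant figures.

The required fractional saturation is v/Vmax = 36.5/66.8 = 0.5464.
Then [S]/(Km+[S]) = 0.5464 ⇒ [S] = 5.50 × 0.5464/(1 − 0.5464) = 6.63 nM.

6.63 nM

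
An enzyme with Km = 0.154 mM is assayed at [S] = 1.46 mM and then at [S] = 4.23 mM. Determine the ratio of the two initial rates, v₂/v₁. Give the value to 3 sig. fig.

1.07

The fractional saturations are [S]/(Km+[S]) = 1.46/1.614 = 0.9046 and 4.23/4.384 = 0.9649.
v₂/v₁ is just their ratio: 0.9649/0.9046 = 1.07.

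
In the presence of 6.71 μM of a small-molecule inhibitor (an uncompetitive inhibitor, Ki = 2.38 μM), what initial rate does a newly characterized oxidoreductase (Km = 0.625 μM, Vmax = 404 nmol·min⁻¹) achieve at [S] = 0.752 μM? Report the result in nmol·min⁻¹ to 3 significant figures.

86.9 nmol·min⁻¹

With α = 1 + [I]/Ki = 1 + 6.71/2.38 = 3.819, the uncompetitive rate law is v = (Vmax/α)·[S] / (Km/α + [S]).
v = (404/3.819)×0.752 / (0.625/3.819 + 0.752) = 79.54/0.9156 = 86.9 nmol·min⁻¹.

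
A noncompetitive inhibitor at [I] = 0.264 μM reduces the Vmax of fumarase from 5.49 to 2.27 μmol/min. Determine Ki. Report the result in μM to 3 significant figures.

Noncompetitive: Vmax,app = Vmax/α with α = 1 + [I]/Ki.
α = Vmax/Vmax,app = 5.49/2.27 = 2.419.
Since α = 1 + [I]/Ki, [I]/Ki = 2.419 − 1 = 1.419 and Ki = 0.264/1.419 = 0.186 μM.

0.186 μM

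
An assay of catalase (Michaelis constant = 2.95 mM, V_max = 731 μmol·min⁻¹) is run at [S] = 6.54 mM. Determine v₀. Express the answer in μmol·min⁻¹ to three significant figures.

504 μmol·min⁻¹

[S]/(Km+[S]) = 6.54/9.490 = 0.6891, the fractional saturation.
v = 0.6891 × Vmax = 0.6891 × 731 = 504 μmol·min⁻¹.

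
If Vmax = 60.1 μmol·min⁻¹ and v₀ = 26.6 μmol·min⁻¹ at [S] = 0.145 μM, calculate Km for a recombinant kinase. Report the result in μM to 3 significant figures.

0.183 μM

From v = Vmax[S]/(Km+[S]), Km = [S](Vmax − v)/v.
Km = 0.145 × (60.1 − 26.6) / 26.6 = 4.858/26.6 = 0.183 μM.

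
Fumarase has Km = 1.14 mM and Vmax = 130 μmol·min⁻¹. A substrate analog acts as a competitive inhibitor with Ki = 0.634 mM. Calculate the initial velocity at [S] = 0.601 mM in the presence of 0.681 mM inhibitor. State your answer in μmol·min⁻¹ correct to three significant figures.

26.3 μmol·min⁻¹

α = 1 + [I]/Ki = 1 + 0.681/0.634 = 2.074.
For a competitive inhibitor, Vmax is unchanged and the apparent Km becomes α·Km: Km,app = 2.36 mM, Vmax,app = 130 μmol·min⁻¹.
v = Vmax,app·[S]/(Km,app + [S]) = 130 × 0.601/(2.36 + 0.601) = 26.3 μmol·min⁻¹.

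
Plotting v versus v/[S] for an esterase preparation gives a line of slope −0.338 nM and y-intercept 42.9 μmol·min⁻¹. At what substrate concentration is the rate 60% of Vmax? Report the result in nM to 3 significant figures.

The Eadie–Hofstee slope gives Km = 0.338 nM (slope = −Km).
v/Vmax = [S]/(Km+[S]) = 0.6 ⇒ [S] = Km·0.6/(1−0.6) = 0.338 × 1.500 = 0.507 nM.

0.507 nM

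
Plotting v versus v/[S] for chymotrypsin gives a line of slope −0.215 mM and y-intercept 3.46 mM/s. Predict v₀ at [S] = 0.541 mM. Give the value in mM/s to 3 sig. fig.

2.48 mM/s

In the Eadie–Hofstee form v = Vmax − Km·(v/[S]), the slope is −Km and the intercept is Vmax, so Km = 0.215 mM and Vmax = 3.46 mM/s.
v = 3.46 × 0.541/(0.215 + 0.541) = 2.48 mM/s.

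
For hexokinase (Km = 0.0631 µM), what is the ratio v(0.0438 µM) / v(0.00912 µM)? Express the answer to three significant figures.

3.24

Since Vmax cancels, v₂/v₁ = [S]₂(Km+[S]₁) / [S]₁(Km+[S]₂).
= 0.0438×(0.0631+0.00912) / (0.00912×(0.0631+0.0438)) = 0.003163/0.0009749 = 3.24.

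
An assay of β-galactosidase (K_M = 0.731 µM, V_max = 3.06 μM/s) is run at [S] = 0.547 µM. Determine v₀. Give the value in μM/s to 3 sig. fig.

v = Vmax·[S]/(Km + [S]) = 3.06 × 0.547 / (0.731 + 0.547)
  = 1.674 / 1.278 = 1.31 μM/s.

1.31 μM/s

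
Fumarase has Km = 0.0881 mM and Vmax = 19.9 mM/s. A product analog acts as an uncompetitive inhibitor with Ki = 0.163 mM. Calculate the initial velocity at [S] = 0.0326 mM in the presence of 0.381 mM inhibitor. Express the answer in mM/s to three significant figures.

α = 1 + [I]/Ki = 1 + 0.381/0.163 = 3.337.
For an uncompetitive inhibitor, both parameters are divided by α, giving Vmax/α and Km/α: Km,app = 0.0264 mM, Vmax,app = 5.96 mM/s.
v = Vmax,app·[S]/(Km,app + [S]) = 5.96 × 0.0326/(0.0264 + 0.0326) = 3.29 mM/s.

3.29 mM/s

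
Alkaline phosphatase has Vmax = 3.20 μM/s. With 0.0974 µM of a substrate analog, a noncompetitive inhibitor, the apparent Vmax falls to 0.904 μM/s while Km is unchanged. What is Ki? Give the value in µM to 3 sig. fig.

0.0383 µM

Noncompetitive: Vmax,app = Vmax/α with α = 1 + [I]/Ki.
α = Vmax/Vmax,app = 3.20/0.904 = 3.540.
Since α = 1 + [I]/Ki, [I]/Ki = 3.540 − 1 = 2.540 and Ki = 0.0974/2.540 = 0.0383 µM.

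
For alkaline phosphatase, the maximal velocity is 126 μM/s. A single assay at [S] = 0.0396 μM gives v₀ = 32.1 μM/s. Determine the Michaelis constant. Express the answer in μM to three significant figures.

0.116 μM

From v = Vmax[S]/(Km+[S]), Km = [S](Vmax − v)/v.
Km = 0.0396 × (126 − 32.1) / 32.1 = 3.718/32.1 = 0.116 μM.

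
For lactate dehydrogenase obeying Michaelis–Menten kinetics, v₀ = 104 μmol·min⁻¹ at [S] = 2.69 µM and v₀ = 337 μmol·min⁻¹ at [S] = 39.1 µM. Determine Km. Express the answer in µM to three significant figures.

7.76 µM

From v = Vmax[S]/(Km+[S]), each point gives Vmax = v(Km+[S])/[S].
Equating: 104(Km+2.69)/2.69 = 337(Km+39.1)/39.1.
38.66·Km + 104 = 8.619·Km + 337, so (38.66 − 8.619)·Km = 337 − 104.
Km = 233.0/30.04 = 7.76 µM; then Vmax = 104(7.76+2.69)/2.69 = 404 μmol·min⁻¹.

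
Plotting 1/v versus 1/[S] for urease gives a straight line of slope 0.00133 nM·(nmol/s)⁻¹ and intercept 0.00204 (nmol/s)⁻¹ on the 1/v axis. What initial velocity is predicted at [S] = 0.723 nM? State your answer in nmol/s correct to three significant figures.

258 nmol/s

The y-intercept is 1/Vmax, so Vmax = 1/0.00204 = 490 nmol/s.
The slope is Km/Vmax, so Km = 0.00133 × 490 = 0.652 nM.
Then v = 490 × 0.723/(0.652 + 0.723) = 258 nmol/s.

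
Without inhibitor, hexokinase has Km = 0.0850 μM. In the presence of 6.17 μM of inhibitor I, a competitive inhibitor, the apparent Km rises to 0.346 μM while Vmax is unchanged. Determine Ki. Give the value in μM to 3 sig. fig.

2.01 μM

Competitive: Km,app = α·Km with α = 1 + [I]/Ki.
α = Km,app/Km = 0.346/0.0850 = 4.071.
Ki = [I]/(α − 1) = 6.17/3.071 = 2.01 μM.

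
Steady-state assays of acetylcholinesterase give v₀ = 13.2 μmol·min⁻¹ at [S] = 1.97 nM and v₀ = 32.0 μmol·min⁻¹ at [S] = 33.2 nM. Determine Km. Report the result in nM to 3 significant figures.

In reciprocal form, 1/v = (Km/Vmax)·(1/[S]) + 1/Vmax. The two points give (1/[S], 1/v) = (0.5076, 0.07576) and (0.03012, 0.03125).
Slope = (0.07576 − 0.03125)/(0.5076 − 0.03012) = 0.09321; intercept = 0.07576 − 0.09321×0.5076 = 0.02844.
Vmax = 1/intercept = 35.2 μmol·min⁻¹; Km = slope × Vmax = 0.09321 × 35.2 = 3.28 nM.

3.28 nM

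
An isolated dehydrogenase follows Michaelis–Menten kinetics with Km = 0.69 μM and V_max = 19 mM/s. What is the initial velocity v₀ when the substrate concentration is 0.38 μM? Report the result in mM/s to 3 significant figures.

6.75 mM/s

v = Vmax·[S]/(Km + [S]) = 19 × 0.38 / (0.69 + 0.38)
  = 7.220 / 1.070 = 6.75 mM/s.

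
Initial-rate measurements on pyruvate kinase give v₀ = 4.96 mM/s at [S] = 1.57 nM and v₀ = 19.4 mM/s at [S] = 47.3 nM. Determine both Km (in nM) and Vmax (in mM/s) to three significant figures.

Km = 5.25 nM; Vmax = 21.6 mM/s

In reciprocal form, 1/v = (Km/Vmax)·(1/[S]) + 1/Vmax. The two points give (1/[S], 1/v) = (0.6369, 0.2016) and (0.02114, 0.05155).
Slope = (0.2016 − 0.05155)/(0.6369 − 0.02114) = 0.2437; intercept = 0.2016 − 0.2437×0.6369 = 0.04639.
Vmax = 1/intercept = 21.6 mM/s; Km = slope × Vmax = 0.2437 × 21.6 = 5.25 nM.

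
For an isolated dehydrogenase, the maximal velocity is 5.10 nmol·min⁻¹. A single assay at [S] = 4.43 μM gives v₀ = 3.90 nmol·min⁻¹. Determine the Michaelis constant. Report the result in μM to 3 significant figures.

1.36 μM

v/Vmax = 3.90/5.10 = 0.7647 = [S]/(Km+[S]).
So Km + [S] = [S]/0.7647 = 5.793 μM, giving Km = 5.793 − 4.43 = 1.36 μM.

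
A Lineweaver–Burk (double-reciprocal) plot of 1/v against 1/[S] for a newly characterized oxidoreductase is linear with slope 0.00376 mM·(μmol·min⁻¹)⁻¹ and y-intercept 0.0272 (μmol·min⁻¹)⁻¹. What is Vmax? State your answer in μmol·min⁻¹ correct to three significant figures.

36.8 μmol·min⁻¹

The y-intercept of a Lineweaver–Burk plot equals 1/Vmax, so Vmax = 1/0.0272 = 36.8 μmol·min⁻¹.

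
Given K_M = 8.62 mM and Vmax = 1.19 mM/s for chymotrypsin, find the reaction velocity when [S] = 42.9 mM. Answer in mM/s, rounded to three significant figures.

v = Vmax·[S]/(Km + [S]) = 1.19 × 42.9 / (8.62 + 42.9)
  = 51.05 / 51.52 = 0.991 mM/s.

0.991 mM/s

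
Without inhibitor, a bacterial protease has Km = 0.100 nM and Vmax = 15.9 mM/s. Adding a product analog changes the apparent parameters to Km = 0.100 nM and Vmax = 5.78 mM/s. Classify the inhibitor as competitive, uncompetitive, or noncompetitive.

Vmax decreases (15.9 → 5.78 mM/s) while Km is unchanged — pure noncompetitive inhibition.

noncompetitive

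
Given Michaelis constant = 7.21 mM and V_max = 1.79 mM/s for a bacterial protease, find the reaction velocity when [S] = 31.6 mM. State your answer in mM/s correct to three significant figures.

1.46 mM/s

[S]/(Km+[S]) = 31.6/38.81 = 0.8142, the fractional saturation.
v = 0.8142 × Vmax = 0.8142 × 1.79 = 1.46 mM/s.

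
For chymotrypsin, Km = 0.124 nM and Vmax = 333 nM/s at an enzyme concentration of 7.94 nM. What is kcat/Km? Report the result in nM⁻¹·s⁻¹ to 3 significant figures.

338 nM⁻¹·s⁻¹

kcat = Vmax/[E]total = 333/7.94 = 41.9 s⁻¹.
kcat/Km = 41.9/0.124 = 338 nM⁻¹·s⁻¹.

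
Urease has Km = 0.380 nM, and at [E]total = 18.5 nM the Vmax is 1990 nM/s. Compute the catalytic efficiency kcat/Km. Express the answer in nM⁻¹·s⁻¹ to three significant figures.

kcat = Vmax/[E]total = 1990/18.5 = 108 s⁻¹.
kcat/Km = 108/0.380 = 283 nM⁻¹·s⁻¹.

283 nM⁻¹·s⁻¹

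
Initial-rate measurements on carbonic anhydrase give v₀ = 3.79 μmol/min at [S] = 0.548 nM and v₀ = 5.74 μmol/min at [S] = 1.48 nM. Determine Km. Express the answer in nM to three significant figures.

0.642 nM

In reciprocal form, 1/v = (Km/Vmax)·(1/[S]) + 1/Vmax. The two points give (1/[S], 1/v) = (1.825, 0.2639) and (0.6757, 0.1742).
Slope = (0.2639 − 0.1742)/(1.825 − 0.6757) = 0.07800; intercept = 0.2639 − 0.07800×1.825 = 0.1215.
Vmax = 1/intercept = 8.23 μmol/min; Km = slope × Vmax = 0.07800 × 8.23 = 0.642 nM.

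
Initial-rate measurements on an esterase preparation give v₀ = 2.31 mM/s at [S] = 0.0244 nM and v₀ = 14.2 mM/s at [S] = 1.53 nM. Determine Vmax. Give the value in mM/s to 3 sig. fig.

In reciprocal form, 1/v = (Km/Vmax)·(1/[S]) + 1/Vmax. The two points give (1/[S], 1/v) = (40.98, 0.4329) and (0.6536, 0.07042).
Slope = (0.4329 − 0.07042)/(40.98 − 0.6536) = 0.008988; intercept = 0.4329 − 0.008988×40.98 = 0.06455.
Vmax = 1/intercept = 15.5 mM/s; Km = slope × Vmax = 0.008988 × 15.5 = 0.139 nM.

15.5 mM/s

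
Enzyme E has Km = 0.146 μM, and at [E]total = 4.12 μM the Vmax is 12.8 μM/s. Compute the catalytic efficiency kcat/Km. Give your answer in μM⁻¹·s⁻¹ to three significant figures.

21.3 μM⁻¹·s⁻¹

kcat = Vmax/[E]total = 12.8/4.12 = 3.11 s⁻¹.
kcat/Km = 3.11/0.146 = 21.3 μM⁻¹·s⁻¹.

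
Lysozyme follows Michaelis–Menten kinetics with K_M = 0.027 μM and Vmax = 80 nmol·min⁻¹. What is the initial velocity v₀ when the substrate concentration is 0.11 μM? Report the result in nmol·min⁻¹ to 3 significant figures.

[S]/(Km+[S]) = 0.11/0.1370 = 0.8029, the fractional saturation.
v = 0.8029 × Vmax = 0.8029 × 80 = 64.2 nmol·min⁻¹.

64.2 nmol·min⁻¹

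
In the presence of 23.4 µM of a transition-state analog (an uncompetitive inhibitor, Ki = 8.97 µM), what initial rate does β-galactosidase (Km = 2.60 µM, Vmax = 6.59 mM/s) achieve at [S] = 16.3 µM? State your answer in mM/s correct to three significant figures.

α = 1 + [I]/Ki = 1 + 23.4/8.97 = 3.609.
For an uncompetitive inhibitor, both parameters are divided by α, giving Vmax/α and Km/α: Km,app = 0.720 µM, Vmax,app = 1.83 mM/s.
v = Vmax,app·[S]/(Km,app + [S]) = 1.83 × 16.3/(0.720 + 16.3) = 1.75 mM/s.

1.75 mM/s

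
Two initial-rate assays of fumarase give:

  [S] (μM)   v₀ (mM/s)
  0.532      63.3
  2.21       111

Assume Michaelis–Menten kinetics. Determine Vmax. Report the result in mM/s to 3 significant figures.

146 mM/s

In reciprocal form, 1/v = (Km/Vmax)·(1/[S]) + 1/Vmax. The two points give (1/[S], 1/v) = (1.880, 0.01580) and (0.4525, 0.009009).
Slope = (0.01580 − 0.009009)/(1.880 − 0.4525) = 0.004757; intercept = 0.01580 − 0.004757×1.880 = 0.006857.
Vmax = 1/intercept = 146 mM/s; Km = slope × Vmax = 0.004757 × 146 = 0.694 μM.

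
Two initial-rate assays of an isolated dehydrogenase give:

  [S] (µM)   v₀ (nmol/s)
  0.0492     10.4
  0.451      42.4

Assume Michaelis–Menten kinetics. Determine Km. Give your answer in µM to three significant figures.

0.273 µM

In reciprocal form, 1/v = (Km/Vmax)·(1/[S]) + 1/Vmax. The two points give (1/[S], 1/v) = (20.33, 0.09615) and (2.217, 0.02358).
Slope = (0.09615 − 0.02358)/(20.33 − 2.217) = 0.004008; intercept = 0.09615 − 0.004008×20.33 = 0.01470.
Vmax = 1/intercept = 68.0 nmol/s; Km = slope × Vmax = 0.004008 × 68.0 = 0.273 µM.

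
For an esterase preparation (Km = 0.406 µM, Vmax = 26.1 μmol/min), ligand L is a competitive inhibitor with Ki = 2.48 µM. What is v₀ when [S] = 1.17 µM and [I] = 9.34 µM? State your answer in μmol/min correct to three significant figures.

With α = 1 + [I]/Ki = 1 + 9.34/2.48 = 4.766, the competitive rate law is v = Vmax[S] / (αKm + [S]).
v = 26.1×1.17 / (4.766×0.406 + 1.17) = 30.54/3.105 = 9.83 μmol/min.

9.83 μmol/min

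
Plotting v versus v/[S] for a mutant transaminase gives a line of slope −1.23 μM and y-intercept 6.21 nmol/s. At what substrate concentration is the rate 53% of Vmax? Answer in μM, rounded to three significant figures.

The Eadie–Hofstee slope gives Km = 1.23 μM (slope = −Km).
v/Vmax = [S]/(Km+[S]) = 0.53 ⇒ [S] = Km·0.53/(1−0.53) = 1.23 × 1.128 = 1.39 μM.

1.39 μM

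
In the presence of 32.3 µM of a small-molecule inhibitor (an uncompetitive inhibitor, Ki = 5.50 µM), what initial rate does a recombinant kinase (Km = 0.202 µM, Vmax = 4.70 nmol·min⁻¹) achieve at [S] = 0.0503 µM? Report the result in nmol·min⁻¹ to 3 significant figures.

0.432 nmol·min⁻¹

α = 1 + [I]/Ki = 1 + 32.3/5.50 = 6.873.
For an uncompetitive inhibitor, both parameters are divided by α, giving Vmax/α and Km/α: Km,app = 0.0294 µM, Vmax,app = 0.684 nmol·min⁻¹.
v = Vmax,app·[S]/(Km,app + [S]) = 0.684 × 0.0503/(0.0294 + 0.0503) = 0.432 nmol·min⁻¹.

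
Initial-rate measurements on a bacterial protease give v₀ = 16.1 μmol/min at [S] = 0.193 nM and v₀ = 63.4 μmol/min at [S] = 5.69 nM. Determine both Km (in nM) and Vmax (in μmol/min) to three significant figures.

Km = 0.654 nM; Vmax = 70.7 μmol/min

From v = Vmax[S]/(Km+[S]), each point gives Vmax = v(Km+[S])/[S].
Equating: 16.1(Km+0.193)/0.193 = 63.4(Km+5.69)/5.69.
83.42·Km + 16.1 = 11.14·Km + 63.4, so (83.42 − 11.14)·Km = 63.4 − 16.1.
Km = 47.30/72.28 = 0.654 nM; then Vmax = 16.1(0.654+0.193)/0.193 = 70.7 μmol/min.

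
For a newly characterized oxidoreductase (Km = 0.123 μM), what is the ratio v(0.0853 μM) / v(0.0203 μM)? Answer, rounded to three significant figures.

The fractional saturations are [S]/(Km+[S]) = 0.0203/0.1433 = 0.1417 and 0.0853/0.2083 = 0.4095.
v₂/v₁ is just their ratio: 0.4095/0.1417 = 2.89.

2.89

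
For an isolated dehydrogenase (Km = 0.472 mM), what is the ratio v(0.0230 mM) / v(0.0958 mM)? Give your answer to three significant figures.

The fractional saturations are [S]/(Km+[S]) = 0.0958/0.5678 = 0.1687 and 0.0230/0.4950 = 0.04646.
v₂/v₁ is just their ratio: 0.04646/0.1687 = 0.275.

0.275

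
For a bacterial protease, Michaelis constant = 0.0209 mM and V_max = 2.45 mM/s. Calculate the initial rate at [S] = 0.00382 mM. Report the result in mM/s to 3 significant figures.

v = Vmax·[S]/(Km + [S]) = 2.45 × 0.00382 / (0.0209 + 0.00382)
  = 0.009359 / 0.02472 = 0.379 mM/s.

0.379 mM/s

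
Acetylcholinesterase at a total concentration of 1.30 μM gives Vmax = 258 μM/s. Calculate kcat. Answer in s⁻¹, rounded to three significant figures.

198 s⁻¹

kcat = Vmax/[E]total = 258 μM/s / 1.30 μM = 198 s⁻¹.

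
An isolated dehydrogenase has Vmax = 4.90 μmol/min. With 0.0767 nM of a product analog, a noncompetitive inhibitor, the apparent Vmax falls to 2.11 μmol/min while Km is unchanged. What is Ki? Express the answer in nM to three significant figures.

0.0580 nM

Noncompetitive: Vmax,app = Vmax/α with α = 1 + [I]/Ki.
α = Vmax/Vmax,app = 4.90/2.11 = 2.322.
Since α = 1 + [I]/Ki, [I]/Ki = 2.322 − 1 = 1.322 and Ki = 0.0767/1.322 = 0.0580 nM.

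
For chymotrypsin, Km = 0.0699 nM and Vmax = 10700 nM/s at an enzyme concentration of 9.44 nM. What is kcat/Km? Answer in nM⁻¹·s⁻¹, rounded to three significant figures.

kcat = Vmax/[E]total = 10700/9.44 = 1130 s⁻¹.
kcat/Km = 1130/0.0699 = 16200 nM⁻¹·s⁻¹.

16200 nM⁻¹·s⁻¹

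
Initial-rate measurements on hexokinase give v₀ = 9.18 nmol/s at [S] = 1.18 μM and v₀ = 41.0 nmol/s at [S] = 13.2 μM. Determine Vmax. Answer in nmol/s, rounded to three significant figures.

From v = Vmax[S]/(Km+[S]), each point gives Vmax = v(Km+[S])/[S].
Equating: 9.18(Km+1.18)/1.18 = 41.0(Km+13.2)/13.2.
7.780·Km + 9.18 = 3.106·Km + 41.0, so (7.780 − 3.106)·Km = 41.0 − 9.18.
Km = 31.82/4.674 = 6.81 μM; then Vmax = 9.18(6.81+1.18)/1.18 = 62.1 nmol/s.

62.1 nmol/s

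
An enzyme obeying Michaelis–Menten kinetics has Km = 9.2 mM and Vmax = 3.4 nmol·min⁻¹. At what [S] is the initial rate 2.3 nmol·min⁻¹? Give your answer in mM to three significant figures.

Rearranging v = Vmax[S]/(Km+[S]) gives [S] = Km·v/(Vmax − v).
[S] = 9.2 × 2.3 / (3.4 − 2.3) = 21.16/1.100 = 19.2 mM.

19.2 mM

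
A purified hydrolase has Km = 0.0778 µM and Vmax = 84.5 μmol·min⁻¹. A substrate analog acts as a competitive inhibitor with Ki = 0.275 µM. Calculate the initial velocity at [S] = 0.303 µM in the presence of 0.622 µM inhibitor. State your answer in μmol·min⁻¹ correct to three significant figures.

α = 1 + [I]/Ki = 1 + 0.622/0.275 = 3.262.
For a competitive inhibitor, Vmax is unchanged and the apparent Km becomes α·Km: Km,app = 0.254 µM, Vmax,app = 84.5 μmol·min⁻¹.
v = Vmax,app·[S]/(Km,app + [S]) = 84.5 × 0.303/(0.254 + 0.303) = 46.0 μmol·min⁻¹.

46.0 μmol·min⁻¹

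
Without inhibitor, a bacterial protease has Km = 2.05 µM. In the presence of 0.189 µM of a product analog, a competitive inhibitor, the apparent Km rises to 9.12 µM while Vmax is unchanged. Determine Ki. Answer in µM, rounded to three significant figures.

0.0548 µM

Competitive: Km,app = α·Km with α = 1 + [I]/Ki.
α = Km,app/Km = 9.12/2.05 = 4.449.
Ki = [I]/(α − 1) = 0.189/3.449 = 0.0548 µM.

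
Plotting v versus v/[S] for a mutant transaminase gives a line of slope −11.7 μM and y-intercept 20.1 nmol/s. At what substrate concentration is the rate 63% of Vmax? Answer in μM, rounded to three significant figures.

19.9 μM

The Eadie–Hofstee slope gives Km = 11.7 μM (slope = −Km).
v/Vmax = [S]/(Km+[S]) = 0.63 ⇒ [S] = Km·0.63/(1−0.63) = 11.7 × 1.703 = 19.9 μM.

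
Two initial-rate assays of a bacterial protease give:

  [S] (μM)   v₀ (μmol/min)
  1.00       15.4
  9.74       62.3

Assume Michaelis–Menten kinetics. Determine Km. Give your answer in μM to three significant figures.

In reciprocal form, 1/v = (Km/Vmax)·(1/[S]) + 1/Vmax. The two points give (1/[S], 1/v) = (1.000, 0.06494) and (0.1027, 0.01605).
Slope = (0.06494 − 0.01605)/(1.000 − 0.1027) = 0.05448; intercept = 0.06494 − 0.05448×1.000 = 0.01046.
Vmax = 1/intercept = 95.6 μmol/min; Km = slope × Vmax = 0.05448 × 95.6 = 5.21 μM.

5.21 μM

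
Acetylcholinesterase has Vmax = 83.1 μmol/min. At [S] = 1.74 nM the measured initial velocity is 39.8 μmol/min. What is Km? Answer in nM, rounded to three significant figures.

1.89 nM

From v = Vmax[S]/(Km+[S]), Km = [S](Vmax − v)/v.
Km = 1.74 × (83.1 − 39.8) / 39.8 = 75.34/39.8 = 1.89 nM.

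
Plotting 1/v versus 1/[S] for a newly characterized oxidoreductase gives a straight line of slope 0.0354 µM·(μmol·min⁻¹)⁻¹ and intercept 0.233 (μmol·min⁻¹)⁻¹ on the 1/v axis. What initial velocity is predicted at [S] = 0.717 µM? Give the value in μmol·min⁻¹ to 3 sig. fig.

The y-intercept is 1/Vmax, so Vmax = 1/0.233 = 4.29 μmol·min⁻¹.
The slope is Km/Vmax, so Km = 0.0354 × 4.29 = 0.152 µM.
Then v = 4.29 × 0.717/(0.152 + 0.717) = 3.54 μmol·min⁻¹.

3.54 μmol·min⁻¹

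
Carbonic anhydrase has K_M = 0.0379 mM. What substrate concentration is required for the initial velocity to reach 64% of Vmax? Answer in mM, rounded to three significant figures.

v/Vmax = [S]/(Km+[S]) = 0.64, so [S] = Km·0.64/(1 − 0.64) = 0.0379 × 1.778.
[S] = 0.0674 mM.

0.0674 mM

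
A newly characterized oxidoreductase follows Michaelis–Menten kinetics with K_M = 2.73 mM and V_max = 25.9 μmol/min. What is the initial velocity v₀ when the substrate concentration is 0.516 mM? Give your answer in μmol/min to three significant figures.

4.12 μmol/min

[S]/(Km+[S]) = 0.516/3.246 = 0.1590, the fractional saturation.
v = 0.1590 × Vmax = 0.1590 × 25.9 = 4.12 μmol/min.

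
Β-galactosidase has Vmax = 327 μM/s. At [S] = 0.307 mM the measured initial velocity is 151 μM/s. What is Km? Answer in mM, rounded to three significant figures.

0.358 mM

v/Vmax = 151/327 = 0.4618 = [S]/(Km+[S]).
So Km + [S] = [S]/0.4618 = 0.6648 mM, giving Km = 0.6648 − 0.307 = 0.358 mM.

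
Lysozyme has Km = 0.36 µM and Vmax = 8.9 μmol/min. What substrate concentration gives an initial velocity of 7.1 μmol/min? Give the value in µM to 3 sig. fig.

Rearranging v = Vmax[S]/(Km+[S]) gives [S] = Km·v/(Vmax − v).
[S] = 0.36 × 7.1 / (8.9 − 7.1) = 2.556/1.800 = 1.42 µM.

1.42 µM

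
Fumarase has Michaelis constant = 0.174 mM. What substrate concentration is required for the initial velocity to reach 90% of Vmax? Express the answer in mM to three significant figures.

1.57 mM

v/Vmax = [S]/(Km+[S]) = 0.9, so [S] = Km·0.9/(1 − 0.9) = 0.174 × 9.000.
[S] = 1.57 mM.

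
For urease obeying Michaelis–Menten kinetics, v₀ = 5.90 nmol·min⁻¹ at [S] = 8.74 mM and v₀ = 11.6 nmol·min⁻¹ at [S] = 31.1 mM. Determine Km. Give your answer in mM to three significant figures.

18.9 mM

From v = Vmax[S]/(Km+[S]), each point gives Vmax = v(Km+[S])/[S].
Equating: 5.90(Km+8.74)/8.74 = 11.6(Km+31.1)/31.1.
0.6751·Km + 5.90 = 0.3730·Km + 11.6, so (0.6751 − 0.3730)·Km = 11.6 − 5.90.
Km = 5.700/0.3021 = 18.9 mM; then Vmax = 5.90(18.9+8.74)/8.74 = 18.6 nmol·min⁻¹.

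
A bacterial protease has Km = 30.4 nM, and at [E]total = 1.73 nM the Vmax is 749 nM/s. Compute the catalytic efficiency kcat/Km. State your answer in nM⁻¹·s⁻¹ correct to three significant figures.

kcat = Vmax/[E]total = 749/1.73 = 433 s⁻¹.
kcat/Km = 433/30.4 = 14.2 nM⁻¹·s⁻¹.

14.2 nM⁻¹·s⁻¹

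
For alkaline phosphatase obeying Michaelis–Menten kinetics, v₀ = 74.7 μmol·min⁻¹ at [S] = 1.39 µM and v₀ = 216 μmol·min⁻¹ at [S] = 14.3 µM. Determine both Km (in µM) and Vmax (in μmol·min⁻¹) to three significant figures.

From v = Vmax[S]/(Km+[S]), each point gives Vmax = v(Km+[S])/[S].
Equating: 74.7(Km+1.39)/1.39 = 216(Km+14.3)/14.3.
53.74·Km + 74.7 = 15.10·Km + 216, so (53.74 − 15.10)·Km = 216 − 74.7.
Km = 141.3/38.64 = 3.66 µM; then Vmax = 74.7(3.66+1.39)/1.39 = 271 μmol·min⁻¹.

Km = 3.66 µM; Vmax = 271 μmol·min⁻¹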